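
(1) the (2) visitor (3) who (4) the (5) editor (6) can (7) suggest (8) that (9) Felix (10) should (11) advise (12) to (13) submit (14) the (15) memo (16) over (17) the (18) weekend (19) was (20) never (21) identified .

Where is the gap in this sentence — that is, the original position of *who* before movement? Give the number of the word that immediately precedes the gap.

11

'who' is the direct object of 'advise'. Wh-movement fronts it, leaving a gap right after 'advise':
The visitor who the editor can suggest that Felix should advise ___ to submit the memo over the weekend was never identified.
'advise' is word 11.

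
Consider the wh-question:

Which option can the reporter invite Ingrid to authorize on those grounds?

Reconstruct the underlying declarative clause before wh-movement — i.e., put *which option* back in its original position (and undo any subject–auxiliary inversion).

The reporter can invite Ingrid to authorize which option on those grounds.

'which option' functions as the direct object of 'authorize'. Wh-movement fronts it, leaving a gap right after 'authorize':
Which option can the reporter invite Ingrid to authorize ___ on those grounds?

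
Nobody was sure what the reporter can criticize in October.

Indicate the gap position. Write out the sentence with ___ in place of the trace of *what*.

Nobody was sure what the reporter can criticize ___ in October.

Before movement: The reporter can criticize what in October.
The filler 'what' is interpreted as the direct object of 'criticize'. The gap is right after 'criticize'.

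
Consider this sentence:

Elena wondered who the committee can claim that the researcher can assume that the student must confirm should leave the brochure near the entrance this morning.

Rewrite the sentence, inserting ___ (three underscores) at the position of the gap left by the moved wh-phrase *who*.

Elena wondered who the committee can claim that the researcher can assume that the student must confirm ___ should leave the brochure near the entrance this morning.

Before movement: The committee can claim that the researcher can assume that the student must confirm who should leave the brochure near the entrance this morning.
'who' is the subject of the clause embedded under 'confirm'. The gap is right after 'confirm'.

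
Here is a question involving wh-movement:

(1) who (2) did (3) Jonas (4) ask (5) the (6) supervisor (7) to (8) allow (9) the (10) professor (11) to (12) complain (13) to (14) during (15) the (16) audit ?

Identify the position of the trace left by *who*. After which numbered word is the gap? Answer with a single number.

Before movement: Jonas did ask the supervisor to allow the professor to complain to who during the audit.
'who' functions as the object of the preposition 'to'. Wh-movement fronts it, leaving a gap right after 'to':
Who did Jonas ask the supervisor to allow the professor to complain to ___ during the audit?
'to' is word 13.

13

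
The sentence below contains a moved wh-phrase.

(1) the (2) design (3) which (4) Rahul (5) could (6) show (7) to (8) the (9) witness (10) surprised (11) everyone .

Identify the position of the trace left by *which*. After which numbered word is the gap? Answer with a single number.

'which' is the direct object of 'show'. Fronting leaves a gap immediately after 'show':
The design which Rahul could show ___ to the witness surprised everyone.
'show' is word 6.

6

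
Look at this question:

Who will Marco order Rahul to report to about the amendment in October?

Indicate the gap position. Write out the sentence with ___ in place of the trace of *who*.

Pre-movement form: Marco will order Rahul to report to who about the amendment in October.
'who' is the object of the preposition 'to'. The gap is right after 'to'.

Who will Marco order Rahul to report to ___ about the amendment in October?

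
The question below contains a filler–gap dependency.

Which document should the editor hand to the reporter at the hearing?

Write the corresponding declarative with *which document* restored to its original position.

The editor should hand which document to the reporter at the hearing.

'which document' is the direct object of 'hand'. Fronting leaves a gap immediately after 'hand':
Which document should the editor hand ___ to the reporter at the hearing?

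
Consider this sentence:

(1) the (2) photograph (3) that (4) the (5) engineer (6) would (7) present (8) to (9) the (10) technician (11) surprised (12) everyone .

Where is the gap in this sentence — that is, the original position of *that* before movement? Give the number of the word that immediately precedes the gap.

7

The filler 'that' is interpreted as the direct object of 'present'. Wh-movement fronts it, leaving a gap right after 'present':
The photograph that the engineer would present ___ to the technician surprised everyone.
'present' is word 7.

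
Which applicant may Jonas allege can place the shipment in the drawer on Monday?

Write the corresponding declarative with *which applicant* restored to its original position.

Jonas may allege which applicant can place the shipment in the drawer on Monday.

'which applicant' functions as the subject of the clause embedded under 'allege'. It moves to the left edge, and the trace sits right after 'allege':
Which applicant may Jonas allege ___ can place the shipment in the drawer on Monday?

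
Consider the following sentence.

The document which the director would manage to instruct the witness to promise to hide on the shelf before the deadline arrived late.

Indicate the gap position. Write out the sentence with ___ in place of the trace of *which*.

The document which the director would manage to instruct the witness to promise to hide ___ on the shelf before the deadline arrived late.

'which' is the direct object of 'hide'. The gap is right after 'hide'.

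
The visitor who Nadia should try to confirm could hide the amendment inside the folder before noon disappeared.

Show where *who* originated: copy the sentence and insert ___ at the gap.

The visitor who Nadia should try to confirm ___ could hide the amendment inside the folder before noon disappeared.

'who' functions as the subject of the clause embedded under 'confirm'. The gap is right after 'confirm'.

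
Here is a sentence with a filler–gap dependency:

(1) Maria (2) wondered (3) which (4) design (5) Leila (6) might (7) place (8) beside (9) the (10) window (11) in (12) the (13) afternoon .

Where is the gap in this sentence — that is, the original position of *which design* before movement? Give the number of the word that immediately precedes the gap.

In situ: Leila might place which design beside the window in the afternoon.
'which design' is the direct object of 'place'. Fronting leaves a gap immediately after 'place':
Maria wondered which design Leila might place ___ beside the window in the afternoon.
'place' is word 7.

7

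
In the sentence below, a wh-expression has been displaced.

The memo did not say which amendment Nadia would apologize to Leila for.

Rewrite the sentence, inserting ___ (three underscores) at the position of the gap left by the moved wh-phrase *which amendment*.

The memo did not say which amendment Nadia would apologize to Leila for ___.

Pre-movement form: Nadia would apologize to Leila for which amendment.
The filler 'which amendment' is interpreted as the object of the preposition 'for'. The gap is right after 'for'.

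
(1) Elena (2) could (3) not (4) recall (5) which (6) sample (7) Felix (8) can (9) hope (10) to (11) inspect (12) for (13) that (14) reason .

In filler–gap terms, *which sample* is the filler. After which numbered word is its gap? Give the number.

Pre-movement form: Felix can hope to inspect which sample for that reason.
The filler 'which sample' is interpreted as the direct object of 'inspect'. Wh-movement fronts it, leaving a gap right after 'inspect':
Elena could not recall which sample Felix can hope to inspect ___ for that reason.
'inspect' is word 11.

11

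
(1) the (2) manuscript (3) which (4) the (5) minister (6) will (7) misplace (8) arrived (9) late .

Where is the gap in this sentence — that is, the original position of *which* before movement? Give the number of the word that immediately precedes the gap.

'which' functions as the direct object of 'misplace'. Fronting leaves a gap immediately after 'misplace':
The manuscript which the minister will misplace ___ arrived late.
'misplace' is word 7.

7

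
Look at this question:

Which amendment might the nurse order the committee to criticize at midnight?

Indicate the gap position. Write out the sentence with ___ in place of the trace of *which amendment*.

In situ: The nurse might order the committee to criticize which amendment at midnight.
'which amendment' functions as the direct object of 'criticize'. The gap is right after 'criticize'.

Which amendment might the nurse order the committee to criticize ___ at midnight?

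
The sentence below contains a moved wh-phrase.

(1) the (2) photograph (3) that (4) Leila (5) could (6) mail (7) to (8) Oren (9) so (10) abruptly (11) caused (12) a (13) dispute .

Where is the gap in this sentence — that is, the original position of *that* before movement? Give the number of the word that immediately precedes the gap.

'that' functions as the direct object of 'mail'. It moves to the left edge, and the trace sits right after 'mail':
The photograph that Leila could mail ___ to Oren so abruptly caused a dispute.
'mail' is word 6.

6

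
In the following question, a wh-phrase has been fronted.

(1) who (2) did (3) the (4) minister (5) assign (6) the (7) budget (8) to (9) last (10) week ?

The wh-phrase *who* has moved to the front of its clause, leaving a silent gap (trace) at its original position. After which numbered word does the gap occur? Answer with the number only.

8

In situ: The minister did assign the budget to who last week.
The filler 'who' is interpreted as the object of the preposition 'to' (recipient of 'assign'). Fronting leaves a gap immediately after 'to':
Who did the minister assign the budget to ___ last week?
'to' is word 8.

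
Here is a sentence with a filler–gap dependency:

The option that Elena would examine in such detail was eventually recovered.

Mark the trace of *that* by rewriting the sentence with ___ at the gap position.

The filler 'that' is interpreted as the direct object of 'examine'. The gap is right after 'examine'.

The option that Elena would examine ___ in such detail was eventually recovered.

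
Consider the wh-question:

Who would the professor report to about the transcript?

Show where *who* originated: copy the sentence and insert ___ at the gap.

Who would the professor report to ___ about the transcript?

In situ: The professor would report to who about the transcript.
The filler 'who' is interpreted as the object of the preposition 'to'. The gap is right after 'to'.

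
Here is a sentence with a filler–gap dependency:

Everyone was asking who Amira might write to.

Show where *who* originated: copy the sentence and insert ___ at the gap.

Underlying clause: Amira might write to who.
'who' is the object of the preposition 'to'. The gap is right after 'to'.

Everyone was asking who Amira might write to ___.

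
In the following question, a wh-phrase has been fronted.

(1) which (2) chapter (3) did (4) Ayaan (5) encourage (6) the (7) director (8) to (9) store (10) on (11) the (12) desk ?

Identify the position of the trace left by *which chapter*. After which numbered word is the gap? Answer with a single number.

In situ: Ayaan did encourage the director to store which chapter on the desk.
'which chapter' is the direct object of 'store'. It moves to the left edge, and the trace sits right after 'store':
Which chapter did Ayaan encourage the director to store ___ on the desk?
'store' is word 9.

9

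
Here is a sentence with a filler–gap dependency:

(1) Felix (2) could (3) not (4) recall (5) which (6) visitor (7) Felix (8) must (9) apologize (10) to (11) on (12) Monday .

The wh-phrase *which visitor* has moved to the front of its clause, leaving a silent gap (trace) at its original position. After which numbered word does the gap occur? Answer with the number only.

10

Underlying clause: Felix must apologize to which visitor on Monday.
'which visitor' functions as the object of the preposition 'to'. It moves to the left edge, and the trace sits right after 'to':
Felix could not recall which visitor Felix must apologize to ___ on Monday.
'to' is word 10.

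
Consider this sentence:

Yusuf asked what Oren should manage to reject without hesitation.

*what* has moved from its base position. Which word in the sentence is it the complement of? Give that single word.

In situ: Oren should manage to reject what without hesitation.
'what' functions as the direct object of 'reject'. Wh-movement fronts it, leaving a gap right after 'reject':
Yusuf asked what Oren should manage to reject ___ without hesitation.

reject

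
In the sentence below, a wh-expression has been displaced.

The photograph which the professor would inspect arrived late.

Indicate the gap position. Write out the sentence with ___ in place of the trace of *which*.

The filler 'which' is interpreted as the direct object of 'inspect'. The gap is right after 'inspect'.

The photograph which the professor would inspect ___ arrived late.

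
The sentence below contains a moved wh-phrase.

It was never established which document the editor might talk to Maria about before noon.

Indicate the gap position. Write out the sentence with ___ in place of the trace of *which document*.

It was never established which document the editor might talk to Maria about ___ before noon.

In situ: The editor might talk to Maria about which document before noon.
'which document' functions as the object of the preposition 'about'. The gap is right after 'about'.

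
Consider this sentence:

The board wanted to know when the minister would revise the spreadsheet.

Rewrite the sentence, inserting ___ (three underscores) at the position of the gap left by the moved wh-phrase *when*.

In situ: The minister would revise the spreadsheet when.
'when' functions as the temporal adjunct. The gap is right after 'spreadsheet'.

The board wanted to know when the minister would revise the spreadsheet ___.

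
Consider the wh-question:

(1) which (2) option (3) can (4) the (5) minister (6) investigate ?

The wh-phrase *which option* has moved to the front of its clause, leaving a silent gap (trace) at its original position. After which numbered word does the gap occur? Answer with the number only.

6

Underlying clause: The minister can investigate which option.
The filler 'which option' is interpreted as the direct object of 'investigate'. Wh-movement fronts it, leaving a gap right after 'investigate':
Which option can the minister investigate ___?
'investigate' is word 6.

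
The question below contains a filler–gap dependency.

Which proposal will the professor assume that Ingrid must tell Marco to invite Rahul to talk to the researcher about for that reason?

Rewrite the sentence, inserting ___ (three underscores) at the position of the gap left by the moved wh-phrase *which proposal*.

Which proposal will the professor assume that Ingrid must tell Marco to invite Rahul to talk to the researcher about ___ for that reason?

Underlying clause: The professor will assume that Ingrid must tell Marco to invite Rahul to talk to the researcher about which proposal for that reason.
'which proposal' functions as the object of the preposition 'about'. The gap is right after 'about'.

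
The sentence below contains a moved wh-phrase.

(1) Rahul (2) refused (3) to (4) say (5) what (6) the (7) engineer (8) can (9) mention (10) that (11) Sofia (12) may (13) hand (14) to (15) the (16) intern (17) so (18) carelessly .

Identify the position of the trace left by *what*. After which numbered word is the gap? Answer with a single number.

Underlying clause: The engineer can mention that Sofia may hand what to the intern so carelessly.
The filler 'what' is interpreted as the direct object of 'hand'. Fronting leaves a gap immediately after 'hand':
Rahul refused to say what the engineer can mention that Sofia may hand ___ to the intern so carelessly.
'hand' is word 13.

13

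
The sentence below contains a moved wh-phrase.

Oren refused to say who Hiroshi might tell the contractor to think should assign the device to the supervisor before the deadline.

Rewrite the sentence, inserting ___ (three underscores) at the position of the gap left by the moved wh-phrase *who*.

Oren refused to say who Hiroshi might tell the contractor to think ___ should assign the device to the supervisor before the deadline.

Underlying clause: Hiroshi might tell the contractor to think who should assign the device to the supervisor before the deadline.
'who' is the subject of the clause embedded under 'think'. The gap is right after 'think'.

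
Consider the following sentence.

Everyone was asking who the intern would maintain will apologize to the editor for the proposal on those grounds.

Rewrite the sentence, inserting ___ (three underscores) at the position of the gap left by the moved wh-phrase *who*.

Pre-movement form: The intern would maintain who will apologize to the editor for the proposal on those grounds.
The filler 'who' is interpreted as the subject of the clause embedded under 'maintain'. The gap is right after 'maintain'.

Everyone was asking who the intern would maintain ___ will apologize to the editor for the proposal on those grounds.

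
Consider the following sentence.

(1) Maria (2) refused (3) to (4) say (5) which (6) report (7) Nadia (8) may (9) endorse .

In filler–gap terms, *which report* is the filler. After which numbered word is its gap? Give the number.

Underlying clause: Nadia may endorse which report.
The filler 'which report' is interpreted as the direct object of 'endorse'. Wh-movement fronts it, leaving a gap right after 'endorse':
Maria refused to say which report Nadia may endorse ___.
'endorse' is word 9.

9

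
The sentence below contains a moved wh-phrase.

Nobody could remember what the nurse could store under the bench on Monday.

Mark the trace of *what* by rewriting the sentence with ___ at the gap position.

Nobody could remember what the nurse could store ___ under the bench on Monday.

Underlying clause: The nurse could store what under the bench on Monday.
The filler 'what' is interpreted as the direct object of 'store'. The gap is right after 'store'.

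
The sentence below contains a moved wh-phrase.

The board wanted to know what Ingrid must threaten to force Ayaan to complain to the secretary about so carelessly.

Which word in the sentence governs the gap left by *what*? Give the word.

Underlying clause: Ingrid must threaten to force Ayaan to complain to the secretary about what so carelessly.
The filler 'what' is interpreted as the object of the preposition 'about'. Wh-movement fronts it, leaving a gap right after 'about':
The board wanted to know what Ingrid must threaten to force Ayaan to complain to the secretary about ___ so carelessly.

about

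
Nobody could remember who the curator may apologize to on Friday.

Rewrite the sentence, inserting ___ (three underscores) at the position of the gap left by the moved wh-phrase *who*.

Before movement: The curator may apologize to who on Friday.
The filler 'who' is interpreted as the object of the preposition 'to'. The gap is right after 'to'.

Nobody could remember who the curator may apologize to ___ on Friday.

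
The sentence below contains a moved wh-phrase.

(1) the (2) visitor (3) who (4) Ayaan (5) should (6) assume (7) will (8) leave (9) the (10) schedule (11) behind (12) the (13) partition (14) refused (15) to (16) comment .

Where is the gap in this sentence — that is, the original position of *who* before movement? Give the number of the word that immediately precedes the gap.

'who' is the subject of the clause embedded under 'assume'. Fronting leaves a gap immediately after 'assume':
The visitor who Ayaan should assume ___ will leave the schedule behind the partition refused to comment.
'assume' is word 6.

6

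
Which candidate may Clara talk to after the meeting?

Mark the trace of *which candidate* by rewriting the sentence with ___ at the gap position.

Before movement: Clara may talk to which candidate after the meeting.
'which candidate' is the object of the preposition 'to'. The gap is right after 'to'.

Which candidate may Clara talk to ___ after the meeting?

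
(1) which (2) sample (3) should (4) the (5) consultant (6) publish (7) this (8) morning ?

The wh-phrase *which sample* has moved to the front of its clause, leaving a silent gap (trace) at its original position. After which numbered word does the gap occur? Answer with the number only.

6

Underlying clause: The consultant should publish which sample this morning.
'which sample' is the direct object of 'publish'. Fronting leaves a gap immediately after 'publish':
Which sample should the consultant publish ___ this morning?
'publish' is word 6.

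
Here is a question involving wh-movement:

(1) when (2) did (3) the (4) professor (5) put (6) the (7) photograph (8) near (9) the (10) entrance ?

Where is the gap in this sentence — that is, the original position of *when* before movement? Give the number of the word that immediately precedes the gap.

10

In situ: The professor did put the photograph near the entrance when.
The filler 'when' is interpreted as the temporal adjunct. Fronting leaves a gap immediately after 'entrance':
When did the professor put the photograph near the entrance ___?
'entrance' is word 10.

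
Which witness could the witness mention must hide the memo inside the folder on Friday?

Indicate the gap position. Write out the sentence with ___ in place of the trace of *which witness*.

Which witness could the witness mention ___ must hide the memo inside the folder on Friday?

In situ: The witness could mention which witness must hide the memo inside the folder on Friday.
'which witness' is the subject of the clause embedded under 'mention'. The gap is right after 'mention'.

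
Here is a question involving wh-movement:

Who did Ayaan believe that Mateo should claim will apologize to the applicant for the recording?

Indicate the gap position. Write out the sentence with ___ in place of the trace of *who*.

Who did Ayaan believe that Mateo should claim ___ will apologize to the applicant for the recording?

Before movement: Ayaan did believe that Mateo should claim who will apologize to the applicant for the recording.
'who' functions as the subject of the clause embedded under 'claim'. The gap is right after 'claim'.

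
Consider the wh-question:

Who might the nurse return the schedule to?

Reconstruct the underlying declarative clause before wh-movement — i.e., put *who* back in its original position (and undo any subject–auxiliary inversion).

'who' is the object of the preposition 'to' (recipient of 'return'). Wh-movement fronts it, leaving a gap right after 'to':
Who might the nurse return the schedule to ___?

The nurse might return the schedule to who.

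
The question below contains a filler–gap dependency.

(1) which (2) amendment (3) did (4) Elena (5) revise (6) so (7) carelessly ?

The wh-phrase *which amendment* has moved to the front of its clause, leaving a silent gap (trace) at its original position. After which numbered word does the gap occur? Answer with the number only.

Before movement: Elena did revise which amendment so carelessly.
The filler 'which amendment' is interpreted as the direct object of 'revise'. Fronting leaves a gap immediately after 'revise':
Which amendment did Elena revise ___ so carelessly?
'revise' is word 5.

5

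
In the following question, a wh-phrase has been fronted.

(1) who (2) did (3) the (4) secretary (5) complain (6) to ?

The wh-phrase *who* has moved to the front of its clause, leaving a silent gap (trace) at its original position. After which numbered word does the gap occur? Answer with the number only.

6

Underlying clause: The secretary did complain to who.
The filler 'who' is interpreted as the object of the preposition 'to'. Wh-movement fronts it, leaving a gap right after 'to':
Who did the secretary complain to ___?
'to' is word 6.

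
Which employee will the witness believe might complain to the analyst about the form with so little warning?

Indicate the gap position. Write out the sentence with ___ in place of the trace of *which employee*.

Underlying clause: The witness will believe which employee might complain to the analyst about the form with so little warning.
The filler 'which employee' is interpreted as the subject of the clause embedded under 'believe'. The gap is right after 'believe'.

Which employee will the witness believe ___ might complain to the analyst about the form with so little warning?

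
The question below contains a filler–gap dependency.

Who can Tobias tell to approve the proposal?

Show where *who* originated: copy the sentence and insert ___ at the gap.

Who can Tobias tell ___ to approve the proposal?

Pre-movement form: Tobias can tell who to approve the proposal.
'who' is the direct object of 'tell'. The gap is right after 'tell'.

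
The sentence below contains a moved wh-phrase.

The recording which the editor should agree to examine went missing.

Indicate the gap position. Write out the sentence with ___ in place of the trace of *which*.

The recording which the editor should agree to examine ___ went missing.

'which' is the direct object of 'examine'. The gap is right after 'examine'.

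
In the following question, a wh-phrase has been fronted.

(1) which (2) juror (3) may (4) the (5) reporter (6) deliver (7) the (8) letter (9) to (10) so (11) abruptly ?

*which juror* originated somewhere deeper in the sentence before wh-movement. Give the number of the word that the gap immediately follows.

In situ: The reporter may deliver the letter to which juror so abruptly.
'which juror' functions as the object of the preposition 'to' (recipient of 'deliver'). Fronting leaves a gap immediately after 'to':
Which juror may the reporter deliver the letter to ___ so abruptly?
'to' is word 9.

9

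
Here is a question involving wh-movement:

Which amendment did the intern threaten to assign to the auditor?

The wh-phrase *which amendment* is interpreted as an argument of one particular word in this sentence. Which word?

assign

In situ: The intern did threaten to assign which amendment to the auditor.
'which amendment' is the direct object of 'assign'. Wh-movement fronts it, leaving a gap right after 'assign':
Which amendment did the intern threaten to assign ___ to the auditor?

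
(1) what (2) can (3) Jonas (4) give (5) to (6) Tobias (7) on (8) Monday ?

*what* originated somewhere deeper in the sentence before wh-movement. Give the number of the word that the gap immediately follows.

4

Before movement: Jonas can give what to Tobias on Monday.
'what' is the direct object of 'give'. It moves to the left edge, and the trace sits right after 'give':
What can Jonas give ___ to Tobias on Monday?
'give' is word 4.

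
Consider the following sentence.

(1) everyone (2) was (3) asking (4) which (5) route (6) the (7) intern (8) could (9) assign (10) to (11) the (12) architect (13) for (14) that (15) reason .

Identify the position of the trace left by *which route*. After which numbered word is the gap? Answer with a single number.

9

Pre-movement form: The intern could assign which route to the architect for that reason.
'which route' is the direct object of 'assign'. Fronting leaves a gap immediately after 'assign':
Everyone was asking which route the intern could assign ___ to the architect for that reason.
'assign' is word 9.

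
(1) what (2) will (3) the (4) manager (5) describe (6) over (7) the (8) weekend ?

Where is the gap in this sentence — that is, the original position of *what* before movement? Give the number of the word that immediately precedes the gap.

Underlying clause: The manager will describe what over the weekend.
'what' functions as the direct object of 'describe'. It moves to the left edge, and the trace sits right after 'describe':
What will the manager describe ___ over the weekend?
'describe' is word 5.

5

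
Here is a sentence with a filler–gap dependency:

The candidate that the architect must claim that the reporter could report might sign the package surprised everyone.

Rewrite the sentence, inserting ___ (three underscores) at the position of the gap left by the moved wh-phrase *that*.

The candidate that the architect must claim that the reporter could report ___ might sign the package surprised everyone.

'that' functions as the subject of the clause embedded under 'report'. The gap is right after 'report'.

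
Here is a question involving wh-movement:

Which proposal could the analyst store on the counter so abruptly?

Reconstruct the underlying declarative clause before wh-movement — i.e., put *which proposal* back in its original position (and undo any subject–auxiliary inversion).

'which proposal' functions as the direct object of 'store'. Fronting leaves a gap immediately after 'store':
Which proposal could the analyst store ___ on the counter so abruptly?

The analyst could store which proposal on the counter so abruptly.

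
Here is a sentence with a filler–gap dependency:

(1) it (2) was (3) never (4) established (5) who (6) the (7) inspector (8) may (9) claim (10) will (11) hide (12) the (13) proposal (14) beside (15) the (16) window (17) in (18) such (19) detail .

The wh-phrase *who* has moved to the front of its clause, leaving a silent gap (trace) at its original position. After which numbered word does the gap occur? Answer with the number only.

Underlying clause: The inspector may claim who will hide the proposal beside the window in such detail.
The filler 'who' is interpreted as the subject of the clause embedded under 'claim'. It moves to the left edge, and the trace sits right after 'claim':
It was never established who the inspector may claim ___ will hide the proposal beside the window in such detail.
'claim' is word 9.

9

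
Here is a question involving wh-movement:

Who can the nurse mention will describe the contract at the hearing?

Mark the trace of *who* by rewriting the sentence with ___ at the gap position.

Who can the nurse mention ___ will describe the contract at the hearing?

Before movement: The nurse can mention who will describe the contract at the hearing.
The filler 'who' is interpreted as the subject of the clause embedded under 'mention'. The gap is right after 'mention'.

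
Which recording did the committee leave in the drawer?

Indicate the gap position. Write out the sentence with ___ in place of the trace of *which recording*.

Underlying clause: The committee did leave which recording in the drawer.
'which recording' functions as the direct object of 'leave'. The gap is right after 'leave'.

Which recording did the committee leave ___ in the drawer?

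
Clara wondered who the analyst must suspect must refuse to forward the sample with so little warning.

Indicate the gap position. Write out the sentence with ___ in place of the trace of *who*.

Clara wondered who the analyst must suspect ___ must refuse to forward the sample with so little warning.

Pre-movement form: The analyst must suspect who must refuse to forward the sample with so little warning.
'who' is the subject of the clause embedded under 'suspect'. The gap is right after 'suspect'.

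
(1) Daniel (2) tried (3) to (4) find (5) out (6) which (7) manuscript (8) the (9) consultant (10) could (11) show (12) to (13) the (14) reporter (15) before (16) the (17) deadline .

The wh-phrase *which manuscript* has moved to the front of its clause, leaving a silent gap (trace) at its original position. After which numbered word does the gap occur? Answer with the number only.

Before movement: The consultant could show which manuscript to the reporter before the deadline.
The filler 'which manuscript' is interpreted as the direct object of 'show'. It moves to the left edge, and the trace sits right after 'show':
Daniel tried to find out which manuscript the consultant could show ___ to the reporter before the deadline.
'show' is word 11.

11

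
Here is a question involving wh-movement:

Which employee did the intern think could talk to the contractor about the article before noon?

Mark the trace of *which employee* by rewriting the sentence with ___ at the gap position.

Underlying clause: The intern did think which employee could talk to the contractor about the article before noon.
'which employee' functions as the subject of the clause embedded under 'think'. The gap is right after 'think'.

Which employee did the intern think ___ could talk to the contractor about the article before noon?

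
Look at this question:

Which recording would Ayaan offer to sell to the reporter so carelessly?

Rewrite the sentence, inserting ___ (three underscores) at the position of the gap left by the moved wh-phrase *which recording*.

Pre-movement form: Ayaan would offer to sell which recording to the reporter so carelessly.
The filler 'which recording' is interpreted as the direct object of 'sell'. The gap is right after 'sell'.

Which recording would Ayaan offer to sell ___ to the reporter so carelessly?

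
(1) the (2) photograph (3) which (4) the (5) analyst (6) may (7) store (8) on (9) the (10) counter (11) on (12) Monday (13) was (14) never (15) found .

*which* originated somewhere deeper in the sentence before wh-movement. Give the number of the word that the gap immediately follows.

The filler 'which' is interpreted as the direct object of 'store'. It moves to the left edge, and the trace sits right after 'store':
The photograph which the analyst may store ___ on the counter on Monday was never found.
'store' is word 7.

7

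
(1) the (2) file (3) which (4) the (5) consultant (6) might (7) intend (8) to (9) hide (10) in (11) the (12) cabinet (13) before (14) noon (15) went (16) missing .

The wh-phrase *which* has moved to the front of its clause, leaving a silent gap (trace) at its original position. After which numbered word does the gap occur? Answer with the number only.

The filler 'which' is interpreted as the direct object of 'hide'. Wh-movement fronts it, leaving a gap right after 'hide':
The file which the consultant might intend to hide ___ in the cabinet before noon went missing.
'hide' is word 9.

9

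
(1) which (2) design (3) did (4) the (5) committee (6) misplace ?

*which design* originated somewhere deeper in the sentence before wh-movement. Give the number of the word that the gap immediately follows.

In situ: The committee did misplace which design.
The filler 'which design' is interpreted as the direct object of 'misplace'. Fronting leaves a gap immediately after 'misplace':
Which design did the committee misplace ___?
'misplace' is word 6.

6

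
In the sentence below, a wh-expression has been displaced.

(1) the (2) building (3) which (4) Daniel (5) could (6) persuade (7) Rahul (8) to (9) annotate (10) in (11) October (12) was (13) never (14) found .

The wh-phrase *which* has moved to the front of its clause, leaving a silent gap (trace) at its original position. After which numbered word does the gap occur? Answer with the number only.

'which' functions as the direct object of 'annotate'. It moves to the left edge, and the trace sits right after 'annotate':
The building which Daniel could persuade Rahul to annotate ___ in October was never found.
'annotate' is word 9.

9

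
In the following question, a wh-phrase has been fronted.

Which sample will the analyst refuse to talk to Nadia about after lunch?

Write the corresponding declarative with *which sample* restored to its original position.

'which sample' is the object of the preposition 'about'. Fronting leaves a gap immediately after 'about':
Which sample will the analyst refuse to talk to Nadia about ___ after lunch?

The analyst will refuse to talk to Nadia about which sample after lunch.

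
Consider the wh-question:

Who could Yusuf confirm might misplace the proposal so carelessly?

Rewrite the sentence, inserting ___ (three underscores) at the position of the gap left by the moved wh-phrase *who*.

Who could Yusuf confirm ___ might misplace the proposal so carelessly?

Pre-movement form: Yusuf could confirm who might misplace the proposal so carelessly.
The filler 'who' is interpreted as the subject of the clause embedded under 'confirm'. The gap is right after 'confirm'.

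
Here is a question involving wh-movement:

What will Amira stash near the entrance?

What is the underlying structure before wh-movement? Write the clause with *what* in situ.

Amira will stash what near the entrance.

'what' is the direct object of 'stash'. It moves to the left edge, and the trace sits right after 'stash':
What will Amira stash ___ near the entrance?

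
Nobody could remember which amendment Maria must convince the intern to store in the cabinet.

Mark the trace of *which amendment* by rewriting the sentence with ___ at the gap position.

Pre-movement form: Maria must convince the intern to store which amendment in the cabinet.
'which amendment' functions as the direct object of 'store'. The gap is right after 'store'.

Nobody could remember which amendment Maria must convince the intern to store ___ in the cabinet.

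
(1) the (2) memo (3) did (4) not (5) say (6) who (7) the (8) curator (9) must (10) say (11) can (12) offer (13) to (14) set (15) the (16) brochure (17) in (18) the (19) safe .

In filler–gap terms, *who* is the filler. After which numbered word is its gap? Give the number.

10

Underlying clause: The curator must say who can offer to set the brochure in the safe.
'who' is the subject of the clause embedded under 'say'. It moves to the left edge, and the trace sits right after 'say':
The memo did not say who the curator must say ___ can offer to set the brochure in the safe.
'say' is word 10.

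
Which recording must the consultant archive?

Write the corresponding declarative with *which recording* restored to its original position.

The filler 'which recording' is interpreted as the direct object of 'archive'. Fronting leaves a gap immediately after 'archive':
Which recording must the consultant archive ___?

The consultant must archive which recording.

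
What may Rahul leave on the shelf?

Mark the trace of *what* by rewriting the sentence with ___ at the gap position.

What may Rahul leave ___ on the shelf?

Pre-movement form: Rahul may leave what on the shelf.
The filler 'what' is interpreted as the direct object of 'leave'. The gap is right after 'leave'.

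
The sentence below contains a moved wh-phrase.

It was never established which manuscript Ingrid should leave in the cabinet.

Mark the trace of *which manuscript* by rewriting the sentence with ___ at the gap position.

Underlying clause: Ingrid should leave which manuscript in the cabinet.
The filler 'which manuscript' is interpreted as the direct object of 'leave'. The gap is right after 'leave'.

It was never established which manuscript Ingrid should leave ___ in the cabinet.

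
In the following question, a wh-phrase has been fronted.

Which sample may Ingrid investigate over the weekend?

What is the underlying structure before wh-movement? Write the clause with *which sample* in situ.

The filler 'which sample' is interpreted as the direct object of 'investigate'. It moves to the left edge, and the trace sits right after 'investigate':
Which sample may Ingrid investigate ___ over the weekend?

Ingrid may investigate which sample over the weekend.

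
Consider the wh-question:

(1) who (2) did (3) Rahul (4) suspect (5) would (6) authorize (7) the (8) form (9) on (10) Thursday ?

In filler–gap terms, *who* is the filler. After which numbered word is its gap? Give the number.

Pre-movement form: Rahul did suspect who would authorize the form on Thursday.
The filler 'who' is interpreted as the subject of the clause embedded under 'suspect'. Fronting leaves a gap immediately after 'suspect':
Who did Rahul suspect ___ would authorize the form on Thursday?
'suspect' is word 4.

4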